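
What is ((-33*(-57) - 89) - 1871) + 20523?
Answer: 20444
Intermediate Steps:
((-33*(-57) - 89) - 1871) + 20523 = ((1881 - 89) - 1871) + 20523 = (1792 - 1871) + 20523 = -79 + 20523 = 20444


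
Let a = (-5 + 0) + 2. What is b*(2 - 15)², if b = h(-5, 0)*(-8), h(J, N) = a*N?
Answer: 0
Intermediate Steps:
a = -3 (a = -5 + 2 = -3)
h(J, N) = -3*N
b = 0 (b = -3*0*(-8) = 0*(-8) = 0)
b*(2 - 15)² = 0*(2 - 15)² = 0*(-13)² = 0*169 = 0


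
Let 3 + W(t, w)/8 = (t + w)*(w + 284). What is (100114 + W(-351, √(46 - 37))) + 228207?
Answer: -470711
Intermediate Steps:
W(t, w) = -24 + 8*(284 + w)*(t + w) (W(t, w) = -24 + 8*((t + w)*(w + 284)) = -24 + 8*((t + w)*(284 + w)) = -24 + 8*((284 + w)*(t + w)) = -24 + 8*(284 + w)*(t + w))
(100114 + W(-351, √(46 - 37))) + 228207 = (100114 + (-24 + 8*(√(46 - 37))² + 2272*(-351) + 2272*√(46 - 37) + 8*(-351)*√(46 - 37))) + 228207 = (100114 + (-24 + 8*(√9)² - 797472 + 2272*√9 + 8*(-351)*√9)) + 228207 = (100114 + (-24 + 8*3² - 797472 + 2272*3 + 8*(-351)*3)) + 228207 = (100114 + (-24 + 8*9 - 797472 + 6816 - 8424)) + 228207 = (100114 + (-24 + 72 - 797472 + 6816 - 8424)) + 228207 = (100114 - 799032) + 228207 = -698918 + 228207 = -470711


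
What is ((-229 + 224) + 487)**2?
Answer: 232324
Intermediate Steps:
((-229 + 224) + 487)**2 = (-5 + 487)**2 = 482**2 = 232324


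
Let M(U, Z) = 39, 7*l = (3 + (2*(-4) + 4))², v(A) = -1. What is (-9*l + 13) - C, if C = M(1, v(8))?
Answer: -191/7 ≈ -27.286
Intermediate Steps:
l = ⅐ (l = (3 + (2*(-4) + 4))²/7 = (3 + (-8 + 4))²/7 = (3 - 4)²/7 = (⅐)*(-1)² = (⅐)*1 = ⅐ ≈ 0.14286)
C = 39
(-9*l + 13) - C = (-9*⅐ + 13) - 1*39 = (-9/7 + 13) - 39 = 82/7 - 39 = -191/7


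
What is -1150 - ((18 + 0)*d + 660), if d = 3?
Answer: -1864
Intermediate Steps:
-1150 - ((18 + 0)*d + 660) = -1150 - ((18 + 0)*3 + 660) = -1150 - (18*3 + 660) = -1150 - (54 + 660) = -1150 - 1*714 = -1150 - 714 = -1864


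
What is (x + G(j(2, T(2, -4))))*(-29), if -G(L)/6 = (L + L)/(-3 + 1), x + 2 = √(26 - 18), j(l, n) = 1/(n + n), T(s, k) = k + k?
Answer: 551/8 - 58*√2 ≈ -13.149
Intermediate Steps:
T(s, k) = 2*k
j(l, n) = 1/(2*n)
x = -2 + 2*√2 (x = -2 + √(26 - 18) = -2 + √8 = -2 + 2*√2 ≈ 0.82843)
G(L) = 6*L (G(L) = -6*(L + L)/(-3 + 1) = -6*2*L/(-2) = -6*2*L*(-1)/2 = -(-6)*L = 6*L)
(x + G(j(2, T(2, -4))))*(-29) = ((-2 + 2*√2) + 6*(1/(2*((2*(-4))))))*(-29) = ((-2 + 2*√2) + 6*((½)/(-8)))*(-29) = ((-2 + 2*√2) + 6*((½)*(-⅛)))*(-29) = ((-2 + 2*√2) + 6*(-1/16))*(-29) = ((-2 + 2*√2) - 3/8)*(-29) = (-19/8 + 2*√2)*(-29) = 551/8 - 58*√2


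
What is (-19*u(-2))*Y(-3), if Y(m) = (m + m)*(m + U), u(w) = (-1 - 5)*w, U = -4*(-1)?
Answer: 1368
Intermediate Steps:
U = 4
u(w) = -6*w
Y(m) = 2*m*(4 + m) (Y(m) = (m + m)*(m + 4) = (2*m)*(4 + m) = 2*m*(4 + m))
(-19*u(-2))*Y(-3) = (-(-114)*(-2))*(2*(-3)*(4 - 3)) = (-19*12)*(2*(-3)*1) = -228*(-6) = 1368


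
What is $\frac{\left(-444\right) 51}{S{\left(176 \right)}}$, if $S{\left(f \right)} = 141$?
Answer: $- \frac{7548}{47} \approx -160.6$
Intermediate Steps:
$\frac{\left(-444\right) 51}{S{\left(176 \right)}} = \frac{\left(-444\right) 51}{141} = \left(-22644\right) \frac{1}{141} = - \frac{7548}{47}$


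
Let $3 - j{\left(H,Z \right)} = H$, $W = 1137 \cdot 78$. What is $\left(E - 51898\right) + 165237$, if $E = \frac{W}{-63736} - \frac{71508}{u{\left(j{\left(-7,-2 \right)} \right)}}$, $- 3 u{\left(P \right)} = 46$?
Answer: $\frac{86490612323}{732964} \approx 1.18 \cdot 10^{5}$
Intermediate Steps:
$W = 88686$
$j{\left(H,Z \right)} = 3 - H$
$u{\left(P \right)} = - \frac{46}{3}$ ($u{\left(P \right)} = \left(- \frac{1}{3}\right) 46 = - \frac{46}{3}$)
$E = \frac{3417205527}{732964}$ ($E = \frac{88686}{-63736} - \frac{71508}{- \frac{46}{3}} = 88686 \left(- \frac{1}{63736}\right) - - \frac{107262}{23} = - \frac{44343}{31868} + \frac{107262}{23} = \frac{3417205527}{732964} \approx 4662.2$)
$\left(E - 51898\right) + 165237 = \left(\frac{3417205527}{732964} - 51898\right) + 165237 = - \frac{34622160145}{732964} + 165237 = \frac{86490612323}{732964}$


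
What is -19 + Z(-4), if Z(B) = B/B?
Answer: -18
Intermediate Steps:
Z(B) = 1
-19 + Z(-4) = -19 + 1 = -18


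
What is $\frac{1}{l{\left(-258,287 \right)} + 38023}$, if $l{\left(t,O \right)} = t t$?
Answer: $\frac{1}{104587} \approx 9.5614 \cdot 10^{-6}$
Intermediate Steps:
$l{\left(t,O \right)} = t^{2}$
$\frac{1}{l{\left(-258,287 \right)} + 38023} = \frac{1}{\left(-258\right)^{2} + 38023} = \frac{1}{66564 + 38023} = \frac{1}{104587}$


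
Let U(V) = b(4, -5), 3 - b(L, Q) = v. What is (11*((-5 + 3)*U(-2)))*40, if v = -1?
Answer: -3520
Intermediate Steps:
b(L, Q) = 4 (b(L, Q) = 3 - 1*(-1) = 3 + 1 = 4)
U(V) = 4
(11*((-5 + 3)*U(-2)))*40 = (11*((-5 + 3)*4))*40 = (11*(-2*4))*40 = (11*(-8))*40 = -88*40 = -3520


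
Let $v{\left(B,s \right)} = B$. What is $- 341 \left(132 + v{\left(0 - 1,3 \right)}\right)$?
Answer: $-44671$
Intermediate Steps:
$- 341 \left(132 + v{\left(0 - 1,3 \right)}\right) = - 341 \left(132 + \left(0 - 1\right)\right) = - 341 \left(132 - 1\right) = \left(-341\right) 131 = -44671$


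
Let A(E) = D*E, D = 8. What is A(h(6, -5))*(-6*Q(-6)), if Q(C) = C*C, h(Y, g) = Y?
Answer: -10368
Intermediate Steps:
Q(C) = C²
A(E) = 8*E
A(h(6, -5))*(-6*Q(-6)) = (8*6)*(-6*(-6)²) = 48*(-6*36) = 48*(-216) = -10368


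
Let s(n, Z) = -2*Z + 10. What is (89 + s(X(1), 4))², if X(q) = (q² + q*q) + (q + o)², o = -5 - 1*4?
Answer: 8281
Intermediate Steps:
o = -9 (o = -5 - 4 = -9)
X(q) = (-9 + q)² + 2*q² (X(q) = (q² + q*q) + (q - 9)² = (q² + q²) + (-9 + q)² = 2*q² + (-9 + q)² = (-9 + q)² + 2*q²)
s(n, Z) = 10 - 2*Z
(89 + s(X(1), 4))² = (89 + (10 - 2*4))² = (89 + (10 - 8))² = (89 + 2)² = 91² = 8281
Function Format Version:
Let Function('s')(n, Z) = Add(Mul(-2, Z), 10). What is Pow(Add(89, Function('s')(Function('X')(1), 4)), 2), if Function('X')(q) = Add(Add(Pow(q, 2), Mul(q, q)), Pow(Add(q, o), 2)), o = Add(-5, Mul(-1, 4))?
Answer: 8281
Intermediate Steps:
o = -9 (o = Add(-5, -4) = -9)
Function('X')(q) = Add(Pow(Add(-9, q), 2), Mul(2, Pow(q, 2))) (Function('X')(q) = Add(Add(Pow(q, 2), Mul(q, q)), Pow(Add(q, -9), 2)) = Add(Add(Pow(q, 2), Pow(q, 2)), Pow(Add(-9, q), 2)) = Add(Mul(2, Pow(q, 2)), Pow(Add(-9, q), 2)) = Add(Pow(Add(-9, q), 2), Mul(2, Pow(q, 2))))
Function('s')(n, Z) = Add(10, Mul(-2, Z))
Pow(Add(89, Function('s')(Function('X')(1), 4)), 2) = Pow(Add(89, Add(10, Mul(-2, 4))), 2) = Pow(Add(89, Add(10, -8)), 2) = Pow(Add(89, 2), 2) = Pow(91, 2) = 8281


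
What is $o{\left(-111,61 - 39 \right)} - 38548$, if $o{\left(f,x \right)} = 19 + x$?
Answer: $-38507$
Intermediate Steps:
$o{\left(-111,61 - 39 \right)} - 38548 = \left(19 + \left(61 - 39\right)\right) - 38548 = \left(19 + 22\right) - 38548 = 41 - 38548 = -38507$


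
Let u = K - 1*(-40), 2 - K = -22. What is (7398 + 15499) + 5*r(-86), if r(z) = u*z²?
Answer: 2389617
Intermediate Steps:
K = 24 (K = 2 - 1*(-22) = 2 + 22 = 24)
u = 64 (u = 24 - 1*(-40) = 24 + 40 = 64)
r(z) = 64*z²
(7398 + 15499) + 5*r(-86) = (7398 + 15499) + 5*(64*(-86)²) = 22897 + 5*(64*7396) = 22897 + 5*473344 = 22897 + 2366720 = 2389617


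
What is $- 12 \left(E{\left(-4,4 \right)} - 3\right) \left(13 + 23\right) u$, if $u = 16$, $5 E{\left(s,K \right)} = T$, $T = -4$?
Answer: $\frac{131328}{5} \approx 26266.0$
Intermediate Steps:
$E{\left(s,K \right)} = - \frac{4}{5}$ ($E{\left(s,K \right)} = \frac{1}{5} \left(-4\right) = - \frac{4}{5}$)
$- 12 \left(E{\left(-4,4 \right)} - 3\right) \left(13 + 23\right) u = - 12 \left(- \frac{4}{5} - 3\right) \left(13 + 23\right) 16 = - 12 \left(\left(- \frac{19}{5}\right) 36\right) 16 = \left(-12\right) \left(- \frac{684}{5}\right) 16 = \frac{8208}{5} \cdot 16 = \frac{131328}{5}$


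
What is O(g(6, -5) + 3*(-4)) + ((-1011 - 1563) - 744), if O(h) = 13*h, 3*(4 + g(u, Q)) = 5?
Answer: -10513/3 ≈ -3504.3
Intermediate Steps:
g(u, Q) = -7/3 (g(u, Q) = -4 + (⅓)*5 = -4 + 5/3 = -7/3)
O(g(6, -5) + 3*(-4)) + ((-1011 - 1563) - 744) = 13*(-7/3 + 3*(-4)) + ((-1011 - 1563) - 744) = 13*(-7/3 - 12) + (-2574 - 744) = 13*(-43/3) - 3318 = -559/3 - 3318 = -10513/3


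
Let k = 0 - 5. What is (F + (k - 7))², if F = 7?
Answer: 25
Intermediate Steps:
k = -5
(F + (k - 7))² = (7 + (-5 - 7))² = (7 - 12)² = (-5)² = 25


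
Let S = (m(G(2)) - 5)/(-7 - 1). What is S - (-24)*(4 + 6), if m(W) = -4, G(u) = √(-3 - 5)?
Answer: 1929/8 ≈ 241.13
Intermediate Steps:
G(u) = 2*I*√2 (G(u) = √(-8) = 2*I*√2)
S = 9/8 (S = (-4 - 5)/(-7 - 1) = -9/(-8) = -9*(-⅛) = 9/8 ≈ 1.1250)
S - (-24)*(4 + 6) = 9/8 - (-24)*(4 + 6) = 9/8 - (-24)*10 = 9/8 - 6*(-40) = 9/8 + 240 = 1929/8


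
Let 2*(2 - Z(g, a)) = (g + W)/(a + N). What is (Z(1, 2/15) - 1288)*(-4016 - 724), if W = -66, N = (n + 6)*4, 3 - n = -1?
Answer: 1833632265/301 ≈ 6.0918e+6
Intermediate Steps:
n = 4 (n = 3 - 1*(-1) = 3 + 1 = 4)
N = 40 (N = (4 + 6)*4 = 10*4 = 40)
Z(g, a) = 2 - (-66 + g)/(2*(40 + a)) (Z(g, a) = 2 - (g - 66)/(2*(a + 40)) = 2 - (-66 + g)/(2*(40 + a)))
(Z(1, 2/15) - 1288)*(-4016 - 724) = ((226 - 1*1 + 4*(2/15))/(2*(40 + 2/15)) - 1288)*(-4016 - 724) = ((226 - 1 + 4*(2*(1/15)))/(2*(40 + 2*(1/15))) - 1288)*(-4740) = ((226 - 1 + 4*(2/15))/(2*(40 + 2/15)) - 1288)*(-4740) = ((226 - 1 + 8/15)/(2*(602/15)) - 1288)*(-4740) = ((1/2)*(15/602)*(3383/15) - 1288)*(-4740) = (3383/1204 - 1288)*(-4740) = -1547369/1204*(-4740) = 1833632265/301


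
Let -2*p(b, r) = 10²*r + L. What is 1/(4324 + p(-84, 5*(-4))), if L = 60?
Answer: 1/5294 ≈ 0.00018889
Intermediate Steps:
p(b, r) = -30 - 50*r (p(b, r) = -(10²*r + 60)/2 = -(100*r + 60)/2 = -(60 + 100*r)/2 = -30 - 50*r)
1/(4324 + p(-84, 5*(-4))) = 1/(4324 + (-30 - 250*(-4))) = 1/(4324 + (-30 - 50*(-20))) = 1/(4324 + (-30 + 1000)) = 1/(4324 + 970) = 1/5294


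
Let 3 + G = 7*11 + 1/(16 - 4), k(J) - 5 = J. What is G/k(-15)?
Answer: -889/120 ≈ -7.4083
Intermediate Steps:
k(J) = 5 + J
G = 889/12 (G = -3 + (7*11 + 1/(16 - 4)) = -3 + (77 + 1/12) = -3 + 925/12 = 889/12 ≈ 74.083)
G/k(-15) = 889/(12*(5 - 15)) = (889/12)/(-10) = (889/12)*(-1/10) = -889/120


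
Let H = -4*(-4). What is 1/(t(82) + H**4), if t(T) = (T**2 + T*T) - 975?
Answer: 1/78009 ≈ 1.2819e-5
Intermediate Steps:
t(T) = -975 + 2*T**2 (t(T) = (T**2 + T**2) - 975 = 2*T**2 - 975 = -975 + 2*T**2)
H = 16
1/(t(82) + H**4) = 1/((-975 + 2*82**2) + 16**4) = 1/((-975 + 2*6724) + 65536) = 1/((-975 + 13448) + 65536) = 1/(12473 + 65536) = 1/78009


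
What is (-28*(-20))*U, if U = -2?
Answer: -1120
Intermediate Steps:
(-28*(-20))*U = -28*(-20)*(-2) = 560*(-2) = -1120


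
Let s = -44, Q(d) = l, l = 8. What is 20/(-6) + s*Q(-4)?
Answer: -1066/3 ≈ -355.33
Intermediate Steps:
Q(d) = 8
20/(-6) + s*Q(-4) = 20/(-6) - 44*8 = 20*(-⅙) - 352 = -10/3 - 352 = -1066/3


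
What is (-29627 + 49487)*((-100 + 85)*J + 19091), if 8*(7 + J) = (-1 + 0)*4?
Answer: 381381510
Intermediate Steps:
J = -15/2 (J = -7 + ((-1 + 0)*4)/8 = -7 + (-1*4)/8 = -7 + (⅛)*(-4) = -7 - ½ = -15/2 ≈ -7.5000)
(-29627 + 49487)*((-100 + 85)*J + 19091) = (-29627 + 49487)*((-100 + 85)*(-15/2) + 19091) = 19860*(-15*(-15/2) + 19091) = 19860*(225/2 + 19091) = 19860*(38407/2) = 381381510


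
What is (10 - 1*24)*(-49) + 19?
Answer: 705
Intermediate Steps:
(10 - 1*24)*(-49) + 19 = (10 - 24)*(-49) + 19 = -14*(-49) + 19 = 686 + 19 = 705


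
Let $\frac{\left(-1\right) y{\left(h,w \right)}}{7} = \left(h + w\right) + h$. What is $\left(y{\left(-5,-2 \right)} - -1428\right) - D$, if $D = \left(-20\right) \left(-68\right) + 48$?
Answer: $104$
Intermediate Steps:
$y{\left(h,w \right)} = - 14 h - 7 w$ ($y{\left(h,w \right)} = - 7 \left(\left(h + w\right) + h\right) = - 7 \left(w + 2 h\right) = - 14 h - 7 w$)
$D = 1408$ ($D = 1360 + 48 = 1408$)
$\left(y{\left(-5,-2 \right)} - -1428\right) - D = \left(\left(\left(-14\right) \left(-5\right) - -14\right) - -1428\right) - 1408 = \left(\left(70 + 14\right) + 1428\right) - 1408 = \left(84 + 1428\right) - 1408 = 1512 - 1408 = 104$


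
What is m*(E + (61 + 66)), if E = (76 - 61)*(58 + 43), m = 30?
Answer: 49260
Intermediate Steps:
E = 1515 (E = 15*101 = 1515)
m*(E + (61 + 66)) = 30*(1515 + (61 + 66)) = 30*(1515 + 127) = 30*1642 = 49260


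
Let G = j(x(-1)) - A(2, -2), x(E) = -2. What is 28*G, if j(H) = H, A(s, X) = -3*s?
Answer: 112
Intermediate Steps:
G = 4 (G = -2 - (-3)*2 = -2 - 1*(-6) = -2 + 6 = 4)
28*G = 28*4 = 112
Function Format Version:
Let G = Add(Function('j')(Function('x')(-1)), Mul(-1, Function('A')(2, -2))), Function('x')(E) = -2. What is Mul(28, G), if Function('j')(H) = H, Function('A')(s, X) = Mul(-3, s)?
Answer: 112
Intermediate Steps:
G = 4 (G = Add(-2, Mul(-1, Mul(-3, 2))) = Add(-2, Mul(-1, -6)) = Add(-2, 6) = 4)
Mul(28, G) = Mul(28, 4) = 112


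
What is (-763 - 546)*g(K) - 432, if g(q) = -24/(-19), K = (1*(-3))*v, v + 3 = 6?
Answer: -39624/19 ≈ -2085.5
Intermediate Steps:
v = 3 (v = -3 + 6 = 3)
K = -9 (K = (1*(-3))*3 = -3*3 = -9)
g(q) = 24/19 (g(q) = -24*(-1/19) = 24/19)
(-763 - 546)*g(K) - 432 = (-763 - 546)*(24/19) - 432 = -1309*24/19 - 432 = -31416/19 - 432 = -39624/19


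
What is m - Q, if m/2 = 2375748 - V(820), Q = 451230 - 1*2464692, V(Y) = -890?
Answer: 6766738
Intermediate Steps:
Q = -2013462 (Q = 451230 - 2464692 = -2013462)
m = 4753276 (m = 2*(2375748 - 1*(-890)) = 2*(2375748 + 890) = 2*2376638 = 4753276)
m - Q = 4753276 - 1*(-2013462) = 4753276 + 2013462 = 6766738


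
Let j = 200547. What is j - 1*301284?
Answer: -100737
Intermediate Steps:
j - 1*301284 = 200547 - 1*301284 = 200547 - 301284 = -100737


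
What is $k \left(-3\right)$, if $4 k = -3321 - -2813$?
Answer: $381$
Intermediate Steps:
$k = -127$ ($k = \frac{-3321 - -2813}{4} = \frac{-3321 + 2813}{4} = \frac{1}{4} \left(-508\right) = -127$)
$k \left(-3\right) = \left(-127\right) \left(-3\right) = 381$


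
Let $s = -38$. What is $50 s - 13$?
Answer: $-1913$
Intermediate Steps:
$50 s - 13 = 50 \left(-38\right) - 13 = -1900 - 13 = -1913$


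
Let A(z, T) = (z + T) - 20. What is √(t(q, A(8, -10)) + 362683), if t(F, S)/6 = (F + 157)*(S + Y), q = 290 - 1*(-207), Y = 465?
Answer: √2101015 ≈ 1449.5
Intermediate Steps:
A(z, T) = -20 + T + z (A(z, T) = (T + z) - 20 = -20 + T + z)
q = 497 (q = 290 + 207 = 497)
t(F, S) = 6*(157 + F)*(465 + S) (t(F, S) = 6*((F + 157)*(S + 465)) = 6*((157 + F)*(465 + S)) = 6*(157 + F)*(465 + S))
√(t(q, A(8, -10)) + 362683) = √((438030 + 942*(-20 - 10 + 8) + 2790*497 + 6*497*(-20 - 10 + 8)) + 362683) = √((438030 + 942*(-22) + 1386630 + 6*497*(-22)) + 362683) = √((438030 - 20724 + 1386630 - 65604) + 362683) = √(1738332 + 362683) = √2101015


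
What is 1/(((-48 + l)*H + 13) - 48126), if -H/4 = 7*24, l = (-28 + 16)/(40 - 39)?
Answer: -1/7793 ≈ -0.00012832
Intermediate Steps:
l = -12 (l = -12/1 = -12*1 = -12)
H = -672 (H = -28*24 = -4*168 = -672)
1/(((-48 + l)*H + 13) - 48126) = 1/(((-48 - 12)*(-672) + 13) - 48126) = 1/((-60*(-672) + 13) - 48126) = 1/((40320 + 13) - 48126) = 1/(40333 - 48126) = 1/(-7793) = -1/7793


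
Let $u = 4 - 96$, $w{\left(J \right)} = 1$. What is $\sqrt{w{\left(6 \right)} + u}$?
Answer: $i \sqrt{91} \approx 9.5394 i$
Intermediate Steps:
$u = -92$ ($u = 4 - 96 = -92$)
$\sqrt{w{\left(6 \right)} + u} = \sqrt{1 - 92} = \sqrt{-91} = i \sqrt{91}$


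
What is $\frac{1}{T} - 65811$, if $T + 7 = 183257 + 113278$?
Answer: $- \frac{19514804207}{296528} \approx -65811.0$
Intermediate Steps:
$T = 296528$ ($T = -7 + \left(183257 + 113278\right) = -7 + 296535 = 296528$)
$\frac{1}{T} - 65811 = \frac{1}{296528} - 65811 = - \frac{19514804207}{296528}$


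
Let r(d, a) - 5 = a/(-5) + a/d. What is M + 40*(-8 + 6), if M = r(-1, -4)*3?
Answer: -253/5 ≈ -50.600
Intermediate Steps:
r(d, a) = 5 - a/5 + a/d (r(d, a) = 5 + (a/(-5) + a/d) = 5 + (a*(-1/5) + a/d) = 5 + (-a/5 + a/d) = 5 - a/5 + a/d)
M = 147/5 (M = (5 - 1/5*(-4) - 4/(-1))*3 = (5 + 4/5 - 4*(-1))*3 = (5 + 4/5 + 4)*3 = (49/5)*3 = 147/5 ≈ 29.400)
M + 40*(-8 + 6) = 147/5 + 40*(-8 + 6) = 147/5 + 40*(-2) = 147/5 - 80 = -253/5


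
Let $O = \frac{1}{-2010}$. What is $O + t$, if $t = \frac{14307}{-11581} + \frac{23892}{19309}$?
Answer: $\frac{659554361}{449471233290} \approx 0.0014674$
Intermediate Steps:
$t = \frac{439389}{223617529}$ ($t = 14307 \left(- \frac{1}{11581}\right) + 23892 \cdot \frac{1}{19309} = - \frac{14307}{11581} + \frac{23892}{19309} = \frac{439389}{223617529} \approx 0.0019649$)
$O = - \frac{1}{2010} \approx -0.00049751$
$O + t = - \frac{1}{2010} + \frac{439389}{223617529} = \frac{659554361}{449471233290}$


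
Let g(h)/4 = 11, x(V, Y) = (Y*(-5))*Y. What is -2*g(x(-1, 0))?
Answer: -88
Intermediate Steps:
x(V, Y) = -5*Y² (x(V, Y) = (-5*Y)*Y = -5*Y²)
g(h) = 44 (g(h) = 4*11 = 44)
-2*g(x(-1, 0)) = -2*44 = -88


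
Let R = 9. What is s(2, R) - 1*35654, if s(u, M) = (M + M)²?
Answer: -35330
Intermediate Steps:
s(u, M) = 4*M² (s(u, M) = (2*M)² = 4*M²)
s(2, R) - 1*35654 = 4*9² - 1*35654 = 4*81 - 35654 = 324 - 35654 = -35330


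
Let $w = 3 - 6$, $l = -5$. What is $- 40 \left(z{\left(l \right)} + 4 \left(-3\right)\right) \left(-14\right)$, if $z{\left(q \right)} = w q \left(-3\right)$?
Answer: $-31920$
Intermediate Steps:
$w = -3$ ($w = 3 - 6 = -3$)
$z{\left(q \right)} = 9 q$ ($z{\left(q \right)} = - 3 q \left(-3\right) = 9 q$)
$- 40 \left(z{\left(l \right)} + 4 \left(-3\right)\right) \left(-14\right) = - 40 \left(9 \left(-5\right) + 4 \left(-3\right)\right) \left(-14\right) = - 40 \left(-45 - 12\right) \left(-14\right) = \left(-40\right) \left(-57\right) \left(-14\right) = 2280 \left(-14\right) = -31920$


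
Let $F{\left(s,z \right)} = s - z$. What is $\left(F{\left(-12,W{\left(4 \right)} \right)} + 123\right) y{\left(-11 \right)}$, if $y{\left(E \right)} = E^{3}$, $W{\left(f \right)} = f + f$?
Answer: $-137093$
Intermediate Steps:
$W{\left(f \right)} = 2 f$
$\left(F{\left(-12,W{\left(4 \right)} \right)} + 123\right) y{\left(-11 \right)} = \left(\left(-12 - 2 \cdot 4\right) + 123\right) \left(-11\right)^{3} = \left(\left(-12 - 8\right) + 123\right) \left(-1331\right) = \left(-20 + 123\right) \left(-1331\right) = 103 \left(-1331\right) = -137093$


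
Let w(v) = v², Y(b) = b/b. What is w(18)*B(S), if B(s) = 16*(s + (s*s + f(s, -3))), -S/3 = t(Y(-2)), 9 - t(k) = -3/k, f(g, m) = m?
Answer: 6516288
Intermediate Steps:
Y(b) = 1
t(k) = 9 + 3/k (t(k) = 9 - (-3)/k = 9 + 3/k)
S = -36 (S = -3*(9 + 3/1) = -3*(9 + 3*1) = -3*(9 + 3) = -3*12 = -36)
B(s) = -48 + 16*s + 16*s² (B(s) = 16*(s + (s*s - 3)) = 16*(s + (s² - 3)) = 16*(s + (-3 + s²)) = 16*(-3 + s + s²) = -48 + 16*s + 16*s²)
w(18)*B(S) = 18²*(-48 + 16*(-36) + 16*(-36)²) = 324*(-48 - 576 + 16*1296) = 324*(-48 - 576 + 20736) = 324*20112 = 6516288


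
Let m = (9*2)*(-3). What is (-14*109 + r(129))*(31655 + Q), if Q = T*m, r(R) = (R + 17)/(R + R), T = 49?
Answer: -5708420029/129 ≈ -4.4251e+7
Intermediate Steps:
m = -54 (m = 18*(-3) = -54)
r(R) = (17 + R)/(2*R) (r(R) = (17 + R)/((2*R)) = (17 + R)*(1/(2*R)) = (17 + R)/(2*R))
Q = -2646 (Q = 49*(-54) = -2646)
(-14*109 + r(129))*(31655 + Q) = (-14*109 + (1/2)*(17 + 129)/129)*(31655 - 2646) = (-1526 + (1/2)*(1/129)*146)*29009 = (-1526 + 73/129)*29009 = -196781/129*29009 = -5708420029/129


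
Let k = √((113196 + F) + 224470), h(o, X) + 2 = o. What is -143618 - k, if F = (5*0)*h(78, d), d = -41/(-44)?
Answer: -143618 - √337666 ≈ -1.4420e+5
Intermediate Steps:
d = 41/44 (d = -41*(-1/44) = 41/44 ≈ 0.93182)
h(o, X) = -2 + o
F = 0 (F = (5*0)*(-2 + 78) = 0*76 = 0)
k = √337666 (k = √((113196 + 0) + 224470) = √(113196 + 224470) = √337666 ≈ 581.09)
-143618 - k = -143618 - √337666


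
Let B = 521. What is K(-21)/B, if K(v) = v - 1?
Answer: -22/521 ≈ -0.042226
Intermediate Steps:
K(v) = -1 + v
K(-21)/B = (-1 - 21)/521 = -22*1/521 = -22/521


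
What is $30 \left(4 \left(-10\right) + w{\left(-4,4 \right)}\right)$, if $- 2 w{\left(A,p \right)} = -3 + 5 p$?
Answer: $-1455$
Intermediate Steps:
$w{\left(A,p \right)} = \frac{3}{2} - \frac{5 p}{2}$ ($w{\left(A,p \right)} = - \frac{-3 + 5 p}{2} = \frac{3}{2} - \frac{5 p}{2}$)
$30 \left(4 \left(-10\right) + w{\left(-4,4 \right)}\right) = 30 \left(4 \left(-10\right) + \left(\frac{3}{2} - 10\right)\right) = 30 \left(-40 + \left(\frac{3}{2} - 10\right)\right) = 30 \left(-40 - \frac{17}{2}\right) = 30 \left(- \frac{97}{2}\right) = -1455$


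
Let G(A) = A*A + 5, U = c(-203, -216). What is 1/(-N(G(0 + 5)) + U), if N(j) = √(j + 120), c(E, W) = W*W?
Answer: 7776/362797031 + 5*√6/2176782186 ≈ 2.1439e-5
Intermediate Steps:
c(E, W) = W²
U = 46656 (U = (-216)² = 46656)
G(A) = 5 + A² (G(A) = A² + 5 = 5 + A²)
N(j) = √(120 + j)
1/(-N(G(0 + 5)) + U) = 1/(-√(120 + (5 + (0 + 5)²)) + 46656) = 1/(-√(120 + (5 + 5²)) + 46656) = 1/(-√(120 + (5 + 25)) + 46656) = 1/(-√(120 + 30) + 46656) = 1/(-√150 + 46656) = 1/(-5*√6 + 46656) = 1/(46656 - 5*√6)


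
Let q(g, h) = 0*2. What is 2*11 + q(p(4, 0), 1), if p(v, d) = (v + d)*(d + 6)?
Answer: 22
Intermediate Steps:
p(v, d) = (6 + d)*(d + v) (p(v, d) = (d + v)*(6 + d) = (6 + d)*(d + v))
q(g, h) = 0
2*11 + q(p(4, 0), 1) = 2*11 + 0 = 22 + 0 = 22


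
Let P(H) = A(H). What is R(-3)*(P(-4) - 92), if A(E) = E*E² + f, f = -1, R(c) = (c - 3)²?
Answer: -5652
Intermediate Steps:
R(c) = (-3 + c)²
A(E) = -1 + E³ (A(E) = E*E² - 1 = E³ - 1 = -1 + E³)
P(H) = -1 + H³
R(-3)*(P(-4) - 92) = (-3 - 3)²*((-1 + (-4)³) - 92) = (-6)²*((-1 - 64) - 92) = 36*(-65 - 92) = 36*(-157) = -5652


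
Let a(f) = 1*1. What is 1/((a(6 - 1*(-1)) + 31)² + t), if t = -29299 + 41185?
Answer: 1/12910 ≈ 7.7459e-5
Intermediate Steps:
a(f) = 1
t = 11886
1/((a(6 - 1*(-1)) + 31)² + t) = 1/((1 + 31)² + 11886) = 1/(32² + 11886) = 1/(1024 + 11886) = 1/12910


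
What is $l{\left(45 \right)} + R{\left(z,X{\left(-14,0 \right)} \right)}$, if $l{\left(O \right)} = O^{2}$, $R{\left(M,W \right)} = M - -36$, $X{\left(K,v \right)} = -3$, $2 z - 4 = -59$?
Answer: $\frac{4067}{2} \approx 2033.5$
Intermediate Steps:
$z = - \frac{55}{2}$ ($z = 2 + \frac{1}{2} \left(-59\right) = 2 - \frac{59}{2} = - \frac{55}{2} \approx -27.5$)
$R{\left(M,W \right)} = 36 + M$ ($R{\left(M,W \right)} = M + 36 = 36 + M$)
$l{\left(45 \right)} + R{\left(z,X{\left(-14,0 \right)} \right)} = 45^{2} + \left(36 - \frac{55}{2}\right) = 2025 + \frac{17}{2} = \frac{4067}{2}$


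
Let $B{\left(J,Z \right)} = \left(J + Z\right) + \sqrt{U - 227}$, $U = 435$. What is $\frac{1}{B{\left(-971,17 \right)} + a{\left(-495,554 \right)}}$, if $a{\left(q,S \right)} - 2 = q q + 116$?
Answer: $\frac{244189}{59628267513} - \frac{4 \sqrt{13}}{59628267513} \approx 4.0949 \cdot 10^{-6}$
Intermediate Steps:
$B{\left(J,Z \right)} = J + Z + 4 \sqrt{13}$ ($B{\left(J,Z \right)} = \left(J + Z\right) + \sqrt{435 - 227} = \left(J + Z\right) + \sqrt{208} = \left(J + Z\right) + 4 \sqrt{13} = J + Z + 4 \sqrt{13}$)
$a{\left(q,S \right)} = 118 + q^{2}$ ($a{\left(q,S \right)} = 2 + \left(q q + 116\right) = 2 + \left(q^{2} + 116\right) = 2 + \left(116 + q^{2}\right) = 118 + q^{2}$)
$\frac{1}{B{\left(-971,17 \right)} + a{\left(-495,554 \right)}} = \frac{1}{\left(-971 + 17 + 4 \sqrt{13}\right) + \left(118 + \left(-495\right)^{2}\right)} = \frac{1}{\left(-954 + 4 \sqrt{13}\right) + \left(118 + 245025\right)} = \frac{1}{\left(-954 + 4 \sqrt{13}\right) + 245143} = \frac{1}{244189 + 4 \sqrt{13}}$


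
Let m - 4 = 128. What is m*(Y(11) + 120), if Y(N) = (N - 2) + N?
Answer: 18480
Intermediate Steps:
m = 132 (m = 4 + 128 = 132)
Y(N) = -2 + 2*N (Y(N) = (-2 + N) + N = -2 + 2*N)
m*(Y(11) + 120) = 132*((-2 + 2*11) + 120) = 132*((-2 + 22) + 120) = 132*(20 + 120) = 132*140 = 18480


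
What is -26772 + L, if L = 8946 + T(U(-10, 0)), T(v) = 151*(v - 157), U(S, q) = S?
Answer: -43043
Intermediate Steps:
T(v) = -23707 + 151*v (T(v) = 151*(-157 + v) = -23707 + 151*v)
L = -16271 (L = 8946 + (-23707 + 151*(-10)) = 8946 + (-23707 - 1510) = 8946 - 25217 = -16271)
-26772 + L = -26772 - 16271 = -43043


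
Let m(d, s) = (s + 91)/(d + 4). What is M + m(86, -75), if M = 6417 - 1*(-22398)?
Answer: 1296683/45 ≈ 28815.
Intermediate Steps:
m(d, s) = (91 + s)/(4 + d)
M = 28815 (M = 6417 + 22398 = 28815)
M + m(86, -75) = 28815 + (91 - 75)/(4 + 86) = 28815 + 16/90 = 28815 + (1/90)*16 = 28815 + 8/45 = 1296683/45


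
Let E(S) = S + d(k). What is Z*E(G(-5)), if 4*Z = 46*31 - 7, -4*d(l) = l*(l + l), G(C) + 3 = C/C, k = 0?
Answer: -1419/2 ≈ -709.50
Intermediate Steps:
G(C) = -2 (G(C) = -3 + C/C = -3 + 1 = -2)
d(l) = -l**2/2 (d(l) = -l*(l + l)/4 = -l*2*l/4 = -l**2/2)
E(S) = S (E(S) = S - 1/2*0**2 = S - 1/2*0 = S + 0 = S)
Z = 1419/4 (Z = (46*31 - 7)/4 = (1426 - 7)/4 = (1/4)*1419 = 1419/4 ≈ 354.75)
Z*E(G(-5)) = (1419/4)*(-2) = -1419/2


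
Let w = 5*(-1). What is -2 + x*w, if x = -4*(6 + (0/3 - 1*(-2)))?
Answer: 158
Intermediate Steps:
w = -5
x = -32 (x = -4*(6 + (0*(1/3) + 2)) = -4*(6 + (0 + 2)) = -4*(6 + 2) = -4*8 = -32)
-2 + x*w = -2 - 32*(-5) = -2 + 160 = 158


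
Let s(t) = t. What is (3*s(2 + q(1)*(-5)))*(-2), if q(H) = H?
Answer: 18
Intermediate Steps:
(3*s(2 + q(1)*(-5)))*(-2) = (3*(2 + 1*(-5)))*(-2) = (3*(2 - 5))*(-2) = (3*(-3))*(-2) = -9*(-2) = 18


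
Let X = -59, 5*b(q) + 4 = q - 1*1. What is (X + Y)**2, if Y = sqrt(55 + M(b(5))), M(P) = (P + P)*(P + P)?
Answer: (59 - sqrt(55))**2 ≈ 2660.9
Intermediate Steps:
b(q) = -1 + q/5 (b(q) = -4/5 + (q - 1*1)/5 = -4/5 + (q - 1)/5 = -4/5 + (-1 + q)/5 = -4/5 + (-1/5 + q/5) = -1 + q/5)
M(P) = 4*P**2 (M(P) = (2*P)*(2*P) = 4*P**2)
Y = sqrt(55) (Y = sqrt(55 + 4*(-1 + (1/5)*5)**2) = sqrt(55 + 4*(-1 + 1)**2) = sqrt(55 + 4*0**2) = sqrt(55 + 4*0) = sqrt(55 + 0) = sqrt(55) ≈ 7.4162)
(X + Y)**2 = (-59 + sqrt(55))**2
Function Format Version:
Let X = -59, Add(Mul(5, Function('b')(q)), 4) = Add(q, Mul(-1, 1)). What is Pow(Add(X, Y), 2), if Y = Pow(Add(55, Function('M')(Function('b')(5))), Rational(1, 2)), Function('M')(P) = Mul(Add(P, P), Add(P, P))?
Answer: Pow(Add(59, Mul(-1, Pow(55, Rational(1, 2)))), 2) ≈ 2660.9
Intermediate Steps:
Function('b')(q) = Add(-1, Mul(Rational(1, 5), q)) (Function('b')(q) = Add(Rational(-4, 5), Mul(Rational(1, 5), Add(q, Mul(-1, 1)))) = Add(Rational(-4, 5), Mul(Rational(1, 5), Add(q, -1))) = Add(Rational(-4, 5), Mul(Rational(1, 5), Add(-1, q))) = Add(Rational(-4, 5), Add(Rational(-1, 5), Mul(Rational(1, 5), q))) = Add(-1, Mul(Rational(1, 5), q)))
Function('M')(P) = Mul(4, Pow(P, 2)) (Function('M')(P) = Mul(Mul(2, P), Mul(2, P)) = Mul(4, Pow(P, 2)))
Y = Pow(55, Rational(1, 2)) (Y = Pow(Add(55, Mul(4, Pow(Add(-1, Mul(Rational(1, 5), 5)), 2))), Rational(1, 2)) = Pow(Add(55, Mul(4, Pow(Add(-1, 1), 2))), Rational(1, 2)) = Pow(Add(55, Mul(4, Pow(0, 2))), Rational(1, 2)) = Pow(Add(55, Mul(4, 0)), Rational(1, 2)) = Pow(Add(55, 0), Rational(1, 2)) = Pow(55, Rational(1, 2)) ≈ 7.4162)
Pow(Add(X, Y), 2) = Pow(Add(-59, Pow(55, Rational(1, 2))), 2)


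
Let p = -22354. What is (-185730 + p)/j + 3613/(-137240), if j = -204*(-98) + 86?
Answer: -14314994987/1377752360 ≈ -10.390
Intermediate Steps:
j = 20078 (j = 19992 + 86 = 20078)
(-185730 + p)/j + 3613/(-137240) = (-185730 - 22354)/20078 + 3613/(-137240) = -208084*1/20078 + 3613*(-1/137240) = -104042/10039 - 3613/137240 = -14314994987/1377752360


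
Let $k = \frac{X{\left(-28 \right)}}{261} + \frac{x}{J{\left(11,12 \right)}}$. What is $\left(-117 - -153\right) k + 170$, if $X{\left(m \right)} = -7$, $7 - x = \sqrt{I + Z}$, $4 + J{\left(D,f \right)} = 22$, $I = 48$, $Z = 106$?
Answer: $\frac{5308}{29} - 2 \sqrt{154} \approx 158.22$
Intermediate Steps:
$J{\left(D,f \right)} = 18$ ($J{\left(D,f \right)} = -4 + 22 = 18$)
$x = 7 - \sqrt{154}$ ($x = 7 - \sqrt{48 + 106} = 7 - \sqrt{154} \approx -5.4097$)
$k = \frac{21}{58} - \frac{\sqrt{154}}{18}$ ($k = - \frac{7}{261} + \frac{7 - \sqrt{154}}{18} = \left(-7\right) \frac{1}{261} + \left(7 - \sqrt{154}\right) \frac{1}{18} = - \frac{7}{261} + \left(\frac{7}{18} - \frac{\sqrt{154}}{18}\right) = \frac{21}{58} - \frac{\sqrt{154}}{18} \approx -0.32736$)
$\left(-117 - -153\right) k + 170 = \left(-117 - -153\right) \left(\frac{21}{58} - \frac{\sqrt{154}}{18}\right) + 170 = \left(-117 + 153\right) \left(\frac{21}{58} - \frac{\sqrt{154}}{18}\right) + 170 = 36 \left(\frac{21}{58} - \frac{\sqrt{154}}{18}\right) + 170 = \left(\frac{378}{29} - 2 \sqrt{154}\right) + 170 = \frac{5308}{29} - 2 \sqrt{154}$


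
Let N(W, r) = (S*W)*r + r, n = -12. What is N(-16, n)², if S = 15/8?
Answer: 121104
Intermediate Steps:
S = 15/8 (S = 15*(⅛) = 15/8 ≈ 1.8750)
N(W, r) = r + 15*W*r/8 (N(W, r) = (15*W/8)*r + r = 15*W*r/8 + r = r + 15*W*r/8)
N(-16, n)² = ((⅛)*(-12)*(8 + 15*(-16)))² = ((⅛)*(-12)*(8 - 240))² = ((⅛)*(-12)*(-232))² = 348² = 121104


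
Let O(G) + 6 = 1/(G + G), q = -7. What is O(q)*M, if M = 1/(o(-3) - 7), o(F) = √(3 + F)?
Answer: 85/98 ≈ 0.86735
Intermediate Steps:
O(G) = -6 + 1/(2*G) (O(G) = -6 + 1/(G + G) = -6 + 1/(2*G))
M = -⅐ (M = 1/(√(3 - 3) - 7) = 1/(√0 - 7) = 1/(0 - 7) = 1/(-7) = -⅐ ≈ -0.14286)
O(q)*M = (-6 + (½)/(-7))*(-⅐) = (-6 + (½)*(-⅐))*(-⅐) = (-6 - 1/14)*(-⅐) = -85/14*(-⅐) = 85/98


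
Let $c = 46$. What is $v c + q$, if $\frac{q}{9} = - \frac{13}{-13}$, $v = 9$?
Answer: $423$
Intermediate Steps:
$q = 9$ ($q = 9 \left(- \frac{13}{-13}\right) = 9 \left(\left(-13\right) \left(- \frac{1}{13}\right)\right) = 9 \cdot 1 = 9$)
$v c + q = 9 \cdot 46 + 9 = 414 + 9 = 423$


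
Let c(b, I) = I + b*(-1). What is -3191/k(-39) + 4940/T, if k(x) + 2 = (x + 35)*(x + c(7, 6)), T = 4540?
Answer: -685331/35866 ≈ -19.108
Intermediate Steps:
c(b, I) = I - b
k(x) = -2 + (-1 + x)*(35 + x) (k(x) = -2 + (x + 35)*(x + (6 - 1*7)) = -2 + (35 + x)*(x + (6 - 7)) = -2 + (35 + x)*(x - 1) = -2 + (35 + x)*(-1 + x) = -2 + (-1 + x)*(35 + x))
-3191/k(-39) + 4940/T = -3191/(-37 + (-39)**2 + 34*(-39)) + 4940/4540 = -3191/(-37 + 1521 - 1326) + 4940*(1/4540) = -3191/158 + 247/227 = -685331/35866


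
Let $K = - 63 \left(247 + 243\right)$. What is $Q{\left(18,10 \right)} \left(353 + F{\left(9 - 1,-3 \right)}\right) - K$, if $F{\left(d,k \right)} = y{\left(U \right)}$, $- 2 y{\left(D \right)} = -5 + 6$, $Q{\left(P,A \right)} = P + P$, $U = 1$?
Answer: $43560$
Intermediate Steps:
$Q{\left(P,A \right)} = 2 P$
$K = -30870$ ($K = \left(-63\right) 490 = -30870$)
$y{\left(D \right)} = - \frac{1}{2}$ ($y{\left(D \right)} = - \frac{-5 + 6}{2} = \left(- \frac{1}{2}\right) 1 = - \frac{1}{2}$)
$F{\left(d,k \right)} = - \frac{1}{2}$
$Q{\left(18,10 \right)} \left(353 + F{\left(9 - 1,-3 \right)}\right) - K = 2 \cdot 18 \left(353 - \frac{1}{2}\right) - -30870 = 36 \cdot \frac{705}{2} + 30870 = 12690 + 30870 = 43560$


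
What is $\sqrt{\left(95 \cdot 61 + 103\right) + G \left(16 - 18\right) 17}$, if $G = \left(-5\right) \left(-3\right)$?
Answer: $2 \sqrt{1347} \approx 73.403$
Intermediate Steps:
$G = 15$
$\sqrt{\left(95 \cdot 61 + 103\right) + G \left(16 - 18\right) 17} = \sqrt{\left(95 \cdot 61 + 103\right) + 15 \left(16 - 18\right) 17} = \sqrt{\left(5795 + 103\right) + 15 \left(\left(-2\right) 17\right)} = \sqrt{5898 + 15 \left(-34\right)} = \sqrt{5898 - 510} = \sqrt{5388} = 2 \sqrt{1347}$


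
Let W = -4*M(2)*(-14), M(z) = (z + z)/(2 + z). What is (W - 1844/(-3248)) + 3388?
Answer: 2796989/812 ≈ 3444.6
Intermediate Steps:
M(z) = 2*z/(2 + z) (M(z) = (2*z)/(2 + z) = 2*z/(2 + z))
W = 56 (W = -8*2/(2 + 2)*(-14) = -8*2/4*(-14) = -4*1*(-14) = -4*(-14) = 56)
(W - 1844/(-3248)) + 3388 = (56 - 1844/(-3248)) + 3388 = (56 - 1844*(-1/3248)) + 3388 = (56 + 461/812) + 3388 = 45933/812 + 3388 = 2796989/812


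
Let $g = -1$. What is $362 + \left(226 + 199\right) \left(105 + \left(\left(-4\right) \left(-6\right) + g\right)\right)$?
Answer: $54762$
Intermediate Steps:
$362 + \left(226 + 199\right) \left(105 + \left(\left(-4\right) \left(-6\right) + g\right)\right) = 362 + \left(226 + 199\right) \left(105 - -23\right) = 362 + 425 \left(105 + \left(24 - 1\right)\right) = 362 + 425 \left(105 + 23\right) = 362 + 425 \cdot 128 = 362 + 54400 = 54762$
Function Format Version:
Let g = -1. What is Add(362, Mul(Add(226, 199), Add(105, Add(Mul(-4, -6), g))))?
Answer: 54762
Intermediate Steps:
Add(362, Mul(Add(226, 199), Add(105, Add(Mul(-4, -6), g)))) = Add(362, Mul(Add(226, 199), Add(105, Add(Mul(-4, -6), -1)))) = Add(362, Mul(425, Add(105, Add(24, -1)))) = Add(362, Mul(425, Add(105, 23))) = Add(362, Mul(425, 128)) = Add(362, 54400) = 54762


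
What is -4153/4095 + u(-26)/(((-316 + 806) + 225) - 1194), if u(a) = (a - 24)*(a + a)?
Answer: -12636287/1961505 ≈ -6.4421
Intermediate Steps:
u(a) = 2*a*(-24 + a) (u(a) = (-24 + a)*(2*a) = 2*a*(-24 + a))
-4153/4095 + u(-26)/(((-316 + 806) + 225) - 1194) = -4153/4095 + (2*(-26)*(-24 - 26))/(((-316 + 806) + 225) - 1194) = -4153*1/4095 + (2*(-26)*(-50))/((490 + 225) - 1194) = -4153/4095 + 2600/(715 - 1194) = -4153/4095 + 2600/(-479) = -4153/4095 + 2600*(-1/479) = -4153/4095 - 2600/479 = -12636287/1961505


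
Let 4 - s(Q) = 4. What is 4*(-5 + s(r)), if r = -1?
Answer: -20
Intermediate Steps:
s(Q) = 0 (s(Q) = 4 - 1*4 = 4 - 4 = 0)
4*(-5 + s(r)) = 4*(-5 + 0) = 4*(-5) = -20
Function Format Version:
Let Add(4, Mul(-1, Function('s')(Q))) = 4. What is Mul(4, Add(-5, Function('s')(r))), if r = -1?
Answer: -20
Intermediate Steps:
Function('s')(Q) = 0 (Function('s')(Q) = Add(4, Mul(-1, 4)) = Add(4, -4) = 0)
Mul(4, Add(-5, Function('s')(r))) = Mul(4, Add(-5, 0)) = Mul(4, -5) = -20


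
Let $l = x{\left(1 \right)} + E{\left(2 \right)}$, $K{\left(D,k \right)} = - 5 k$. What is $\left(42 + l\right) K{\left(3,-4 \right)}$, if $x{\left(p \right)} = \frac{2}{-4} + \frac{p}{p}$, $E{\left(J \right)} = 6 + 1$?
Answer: $990$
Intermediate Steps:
$E{\left(J \right)} = 7$
$x{\left(p \right)} = \frac{1}{2}$ ($x{\left(p \right)} = 2 \left(- \frac{1}{4}\right) + 1 = - \frac{1}{2} + 1 = \frac{1}{2}$)
$l = \frac{15}{2}$ ($l = \frac{1}{2} + 7 = \frac{15}{2} \approx 7.5$)
$\left(42 + l\right) K{\left(3,-4 \right)} = \left(42 + \frac{15}{2}\right) \left(\left(-5\right) \left(-4\right)\right) = \frac{99}{2} \cdot 20 = 990$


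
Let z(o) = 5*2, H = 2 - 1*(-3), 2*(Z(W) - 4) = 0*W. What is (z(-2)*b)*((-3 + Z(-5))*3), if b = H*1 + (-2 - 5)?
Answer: -60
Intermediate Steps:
Z(W) = 4 (Z(W) = 4 + (0*W)/2 = 4 + (½)*0 = 4 + 0 = 4)
H = 5 (H = 2 + 3 = 5)
z(o) = 10
b = -2 (b = 5*1 + (-2 - 5) = 5 - 7 = -2)
(z(-2)*b)*((-3 + Z(-5))*3) = (10*(-2))*((-3 + 4)*3) = -20*3 = -60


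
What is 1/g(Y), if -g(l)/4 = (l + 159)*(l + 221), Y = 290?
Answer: -1/917756 ≈ -1.0896e-6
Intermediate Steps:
g(l) = -4*(159 + l)*(221 + l) (g(l) = -4*(l + 159)*(l + 221) = -4*(159 + l)*(221 + l))
1/g(Y) = 1/(-140556 - 1520*290 - 4*290**2) = 1/(-140556 - 440800 - 4*84100) = 1/(-140556 - 440800 - 336400) = 1/(-917756) = -1/917756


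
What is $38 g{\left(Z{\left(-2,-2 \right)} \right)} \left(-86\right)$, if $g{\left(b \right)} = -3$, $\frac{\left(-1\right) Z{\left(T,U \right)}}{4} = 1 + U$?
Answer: $9804$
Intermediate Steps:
$Z{\left(T,U \right)} = -4 - 4 U$ ($Z{\left(T,U \right)} = - 4 \left(1 + U\right) = -4 - 4 U$)
$38 g{\left(Z{\left(-2,-2 \right)} \right)} \left(-86\right) = 38 \left(-3\right) \left(-86\right) = \left(-114\right) \left(-86\right) = 9804$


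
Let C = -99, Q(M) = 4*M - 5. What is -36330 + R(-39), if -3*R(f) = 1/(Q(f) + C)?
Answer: -28337399/780 ≈ -36330.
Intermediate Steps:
Q(M) = -5 + 4*M
R(f) = -1/(3*(-104 + 4*f)) (R(f) = -1/(3*((-5 + 4*f) - 99)) = -1/(3*(-104 + 4*f)))
-36330 + R(-39) = -36330 - 1/(-312 + 12*(-39)) = -36330 - 1/(-312 - 468) = -36330 - 1/(-780) = -36330 - 1*(-1/780) = -36330 + 1/780 = -28337399/780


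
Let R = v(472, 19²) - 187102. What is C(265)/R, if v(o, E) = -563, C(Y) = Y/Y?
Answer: -1/187665 ≈ -5.3286e-6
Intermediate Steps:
C(Y) = 1
R = -187665 (R = -563 - 187102 = -187665)
C(265)/R = 1/(-187665) = 1*(-1/187665) = -1/187665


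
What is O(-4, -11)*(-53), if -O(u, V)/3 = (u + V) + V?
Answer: -4134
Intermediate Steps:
O(u, V) = -6*V - 3*u (O(u, V) = -3*((u + V) + V) = -3*((V + u) + V) = -3*(u + 2*V) = -6*V - 3*u)
O(-4, -11)*(-53) = (-6*(-11) - 3*(-4))*(-53) = (66 + 12)*(-53) = 78*(-53) = -4134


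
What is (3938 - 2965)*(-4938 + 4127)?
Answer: -789103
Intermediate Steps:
(3938 - 2965)*(-4938 + 4127) = 973*(-811) = -789103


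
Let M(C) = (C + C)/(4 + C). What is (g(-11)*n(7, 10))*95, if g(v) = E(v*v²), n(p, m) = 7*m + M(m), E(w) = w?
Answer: -63222500/7 ≈ -9.0318e+6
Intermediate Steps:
M(C) = 2*C/(4 + C) (M(C) = (2*C)/(4 + C) = 2*C/(4 + C))
n(p, m) = 7*m + 2*m/(4 + m)
g(v) = v³ (g(v) = v*v² = v³)
(g(-11)*n(7, 10))*95 = ((-11)³*(10*(30 + 7*10)/(4 + 10)))*95 = -13310*(30 + 70)/14*95 = -13310*100/14*95 = -1331*500/7*95 = -665500/7*95 = -63222500/7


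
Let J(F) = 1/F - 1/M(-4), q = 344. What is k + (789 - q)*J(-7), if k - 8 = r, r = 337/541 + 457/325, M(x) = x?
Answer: 284100511/4923100 ≈ 57.708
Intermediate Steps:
J(F) = ¼ + 1/F (J(F) = 1/F - 1/(-4) = 1/F - 1*(-¼) = 1/F + ¼ = ¼ + 1/F)
r = 356762/175825 (r = 337*(1/541) + 457*(1/325) = 337/541 + 457/325 = 356762/175825 ≈ 2.0291)
k = 1763362/175825 (k = 8 + 356762/175825 = 1763362/175825 ≈ 10.029)
k + (789 - q)*J(-7) = 1763362/175825 + (789 - 1*344)*((¼)*(4 - 7)/(-7)) = 1763362/175825 + (789 - 344)*((¼)*(-⅐)*(-3)) = 1763362/175825 + 445*(3/28) = 1763362/175825 + 1335/28 = 284100511/4923100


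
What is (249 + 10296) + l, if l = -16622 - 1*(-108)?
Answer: -5969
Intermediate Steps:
l = -16514 (l = -16622 + 108 = -16514)
(249 + 10296) + l = (249 + 10296) - 16514 = 10545 - 16514 = -5969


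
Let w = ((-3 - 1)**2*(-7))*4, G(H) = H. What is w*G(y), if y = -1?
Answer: 448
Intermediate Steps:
w = -448 (w = ((-4)**2*(-7))*4 = (16*(-7))*4 = -112*4 = -448)
w*G(y) = -448*(-1) = 448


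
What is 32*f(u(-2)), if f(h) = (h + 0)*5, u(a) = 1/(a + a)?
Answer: -40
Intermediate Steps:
u(a) = 1/(2*a)
f(h) = 5*h (f(h) = h*5 = 5*h)
32*f(u(-2)) = 32*(5*((½)/(-2))) = 32*(5*((½)*(-½))) = 32*(5*(-¼)) = 32*(-5/4) = -40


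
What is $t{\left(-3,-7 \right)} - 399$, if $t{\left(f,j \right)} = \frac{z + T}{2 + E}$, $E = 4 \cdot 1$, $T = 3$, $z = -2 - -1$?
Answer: $- \frac{1196}{3} \approx -398.67$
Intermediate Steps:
$z = -1$ ($z = -2 + 1 = -1$)
$E = 4$
$t{\left(f,j \right)} = \frac{1}{3}$ ($t{\left(f,j \right)} = \frac{-1 + 3}{2 + 4} = \frac{2}{6} = 2 \cdot \frac{1}{6} = \frac{1}{3}$)
$t{\left(-3,-7 \right)} - 399 = \frac{1}{3} - 399 = - \frac{1196}{3}$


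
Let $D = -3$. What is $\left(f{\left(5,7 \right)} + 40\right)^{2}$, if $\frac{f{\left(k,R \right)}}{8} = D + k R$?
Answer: $87616$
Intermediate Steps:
$f{\left(k,R \right)} = -24 + 8 R k$ ($f{\left(k,R \right)} = 8 \left(-3 + k R\right) = 8 \left(-3 + R k\right) = -24 + 8 R k$)
$\left(f{\left(5,7 \right)} + 40\right)^{2} = \left(\left(-24 + 8 \cdot 7 \cdot 5\right) + 40\right)^{2} = \left(\left(-24 + 280\right) + 40\right)^{2} = \left(256 + 40\right)^{2} = 296^{2} = 87616$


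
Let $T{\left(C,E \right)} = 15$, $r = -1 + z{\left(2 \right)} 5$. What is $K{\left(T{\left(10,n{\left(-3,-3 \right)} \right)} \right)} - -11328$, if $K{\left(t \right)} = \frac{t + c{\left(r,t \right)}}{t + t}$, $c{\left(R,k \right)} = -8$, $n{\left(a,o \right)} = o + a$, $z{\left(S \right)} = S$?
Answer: $\frac{339847}{30} \approx 11328.0$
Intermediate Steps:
$r = 9$ ($r = -1 + 2 \cdot 5 = -1 + 10 = 9$)
$n{\left(a,o \right)} = a + o$
$K{\left(t \right)} = \frac{-8 + t}{2 t}$ ($K{\left(t \right)} = \frac{t - 8}{t + t} = \frac{-8 + t}{2 t}$)
$K{\left(T{\left(10,n{\left(-3,-3 \right)} \right)} \right)} - -11328 = \frac{-8 + 15}{2 \cdot 15} - -11328 = \frac{1}{2} \cdot \frac{1}{15} \cdot 7 + 11328 = \frac{7}{30} + 11328 = \frac{339847}{30}$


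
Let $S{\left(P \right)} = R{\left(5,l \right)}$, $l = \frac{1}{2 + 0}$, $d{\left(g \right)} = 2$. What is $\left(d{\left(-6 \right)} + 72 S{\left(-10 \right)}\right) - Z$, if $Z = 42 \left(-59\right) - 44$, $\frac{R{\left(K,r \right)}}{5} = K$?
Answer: $4324$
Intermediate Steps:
$l = \frac{1}{2} \approx 0.5$
$R{\left(K,r \right)} = 5 K$
$S{\left(P \right)} = 25$ ($S{\left(P \right)} = 5 \cdot 5 = 25$)
$Z = -2522$ ($Z = -2478 - 44 = -2522$)
$\left(d{\left(-6 \right)} + 72 S{\left(-10 \right)}\right) - Z = \left(2 + 72 \cdot 25\right) - -2522 = \left(2 + 1800\right) + 2522 = 1802 + 2522 = 4324$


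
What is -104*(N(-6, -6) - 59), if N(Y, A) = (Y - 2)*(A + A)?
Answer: -3848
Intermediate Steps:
N(Y, A) = 2*A*(-2 + Y) (N(Y, A) = (-2 + Y)*(2*A) = 2*A*(-2 + Y))
-104*(N(-6, -6) - 59) = -104*(2*(-6)*(-2 - 6) - 59) = -104*(2*(-6)*(-8) - 59) = -104*(96 - 59) = -104*37 = -3848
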